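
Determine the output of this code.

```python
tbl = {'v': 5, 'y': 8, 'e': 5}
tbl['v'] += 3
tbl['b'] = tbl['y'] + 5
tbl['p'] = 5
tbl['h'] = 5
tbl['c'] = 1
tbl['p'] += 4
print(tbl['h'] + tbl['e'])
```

tbl['v'] = 5+3 = 8 → {'v': 8, 'y': 8, 'e': 5}
tbl['b'] = tbl['y']+5 = 13 → {'v': 8, 'y': 8, 'e': 5, 'b': 13}
tbl['p'] = 5 → {'v': 8, 'y': 8, 'e': 5, 'b': 13, 'p': 5}
tbl['h'] = 5 → {'v': 8, 'y': 8, 'e': 5, 'b': 13, 'p': 5, 'h': 5}
tbl['c'] = 1 → {'v': 8, 'y': 8, 'e': 5, 'b': 13, 'p': 5, 'h': 5, 'c': 1}
tbl['p'] = 5+4 = 9 → {'v': 8, 'y': 8, 'e': 5, 'b': 13, 'p': 9, 'h': 5, 'c': 1}
tbl['h']+tbl['e'] = 5+5 = 10

10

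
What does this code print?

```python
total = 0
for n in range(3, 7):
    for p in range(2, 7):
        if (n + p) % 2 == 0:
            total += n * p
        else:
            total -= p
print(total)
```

144

n=3,p=2: odd sum, total = 0-2 = -2
n=3,p=3: even sum, total = (-2)+9 = 7
n=3,p=4: odd sum, total = 7-4 = 3
n=3,p=5: even sum, total = 3+15 = 18
n=3,p=6: odd sum, total = 18-6 = 12
n=4,p=2: even sum, total = 12+8 = 20
n=4,p=3: odd sum, total = 20-3 = 17
n=4,p=4: even sum, total = 17+16 = 33
n=4,p=5: odd sum, total = 33-5 = 28
n=4,p=6: even sum, total = 28+24 = 52
n=5,p=2: odd sum, total = 52-2 = 50
n=5,p=3: even sum, total = 50+15 = 65
n=5,p=4: odd sum, total = 65-4 = 61
n=5,p=5: even sum, total = 61+25 = 86
n=5,p=6: odd sum, total = 86-6 = 80
n=6,p=2: even sum, total = 80+12 = 92
n=6,p=3: odd sum, total = 92-3 = 89
n=6,p=4: even sum, total = 89+24 = 113
n=6,p=5: odd sum, total = 113-5 = 108
n=6,p=6: even sum, total = 108+36 = 144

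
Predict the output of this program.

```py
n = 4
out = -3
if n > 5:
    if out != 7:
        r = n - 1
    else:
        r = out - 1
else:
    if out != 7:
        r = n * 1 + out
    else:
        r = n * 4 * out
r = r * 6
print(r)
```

6

n=4, out=-3
n > 5 is False; out != 7 is True
→ r = n * 1 + out = 1
r = 1*6 = 6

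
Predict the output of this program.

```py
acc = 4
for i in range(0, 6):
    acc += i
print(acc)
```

19

i=0: acc = 4+0 = 4
i=1: acc = 4+1 = 5
i=2: acc = 5+2 = 7
i=3: acc = 7+3 = 10
i=4: acc = 10+4 = 14
i=5: acc = 14+5 = 19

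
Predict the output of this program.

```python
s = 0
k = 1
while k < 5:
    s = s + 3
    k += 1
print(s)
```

12

k=1: s = 0+3 = 3
k=2: s = 3+3 = 6
k=3: s = 6+3 = 9
k=4: s = 9+3 = 12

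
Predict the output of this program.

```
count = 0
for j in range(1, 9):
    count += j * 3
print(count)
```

j=1: count = 0+1*3 = 3
j=2: count = 3+2*3 = 9
j=3: count = 9+3*3 = 18
j=4: count = 18+4*3 = 30
j=5: count = 30+5*3 = 45
j=6: count = 45+6*3 = 63
j=7: count = 63+7*3 = 84
j=8: count = 84+8*3 = 108

108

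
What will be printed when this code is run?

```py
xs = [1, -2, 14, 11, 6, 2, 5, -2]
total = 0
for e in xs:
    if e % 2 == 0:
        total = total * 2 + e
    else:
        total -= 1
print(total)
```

64

e=1: not even, total = 0-1 = -1
e=-2: even, total = (-1)*2+(-2) = -4
e=14: even, total = (-4)*2+14 = 6
e=11: not even, total = 6-1 = 5
e=6: even, total = 5*2+6 = 16
e=2: even, total = 16*2+2 = 34
e=5: not even, total = 34-1 = 33
e=-2: even, total = 33*2+(-2) = 64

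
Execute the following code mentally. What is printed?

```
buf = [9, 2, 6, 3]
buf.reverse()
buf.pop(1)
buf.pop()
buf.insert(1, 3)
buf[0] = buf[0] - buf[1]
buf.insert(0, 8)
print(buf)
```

[8, 0, 3, 2]

reverse → [3, 6, 2, 9]
pop(1) removes 6 → [3, 2, 9]
pop() removes 9 → [3, 2]
insert 3 at 1 → [3, 3, 2]
buf[0] = buf[0]-buf[1] = 3-3 = 0 → [0, 3, 2]
insert 8 at 0 → [8, 0, 3, 2]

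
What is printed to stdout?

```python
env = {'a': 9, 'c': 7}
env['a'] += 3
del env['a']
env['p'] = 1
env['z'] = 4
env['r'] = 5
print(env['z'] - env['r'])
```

env['a'] = 9+3 = 12 → {'a': 12, 'c': 7}
del 'a' → {'c': 7}
env['p'] = 1 → {'c': 7, 'p': 1}
env['z'] = 4 → {'c': 7, 'p': 1, 'z': 4}
env['r'] = 5 → {'c': 7, 'p': 1, 'z': 4, 'r': 5}
env['z']-env['r'] = 4-5 = -1

-1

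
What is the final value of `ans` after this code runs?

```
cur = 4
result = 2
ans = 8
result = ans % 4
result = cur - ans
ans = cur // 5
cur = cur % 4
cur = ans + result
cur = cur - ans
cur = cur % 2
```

result = 8%4 = 0
result = 4-8 = -4
ans = 4//5 = 0
cur = 4%4 = 0
cur = 0+(-4) = -4
cur = (-4)-0 = -4
cur = (-4)%2 = 0

0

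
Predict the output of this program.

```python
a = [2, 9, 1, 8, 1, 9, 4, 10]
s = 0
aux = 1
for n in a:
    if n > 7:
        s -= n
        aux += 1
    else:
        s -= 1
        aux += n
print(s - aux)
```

-53

n=2: not >7, s = 0-1 = -1; aux=3
n=9: >7, s = (-1)-9 = -10; aux=4
n=1: not >7, s = (-10)-1 = -11; aux=5
n=8: >7, s = (-11)-8 = -19; aux=6
n=1: not >7, s = (-19)-1 = -20; aux=7
n=9: >7, s = (-20)-9 = -29; aux=8
n=4: not >7, s = (-29)-1 = -30; aux=12
n=10: >7, s = (-30)-10 = -40; aux=13
s-aux = (-40)-13 = -53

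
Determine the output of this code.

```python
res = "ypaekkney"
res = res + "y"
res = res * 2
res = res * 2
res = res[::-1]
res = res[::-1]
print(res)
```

+ 'y' → 'ypaekkneyy'
repeat ×2 → 'ypaekkneyyypaekkneyy'
repeat ×2 → 'ypaekkneyyypaekkneyyypaekkneyyypaekkneyy'
reverse → 'yyenkkeapyyyenkkeapyyyenkkeapyyyenkkeapy'
reverse → 'ypaekkneyyypaekkneyyypaekkneyyypaekkneyy'

ypaekkneyyypaekkneyyypaekkneyyypaekkneyy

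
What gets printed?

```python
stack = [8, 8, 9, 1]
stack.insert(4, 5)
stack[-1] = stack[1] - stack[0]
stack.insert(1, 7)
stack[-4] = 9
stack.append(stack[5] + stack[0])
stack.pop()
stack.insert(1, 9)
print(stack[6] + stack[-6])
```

insert 5 at 4 → [8, 8, 9, 1, 5]
stack[-1] = stack[1]-stack[0] = 8-8 = 0 → [8, 8, 9, 1, 0]
insert 7 at 1 → [8, 7, 8, 9, 1, 0]
stack[-4] = 9 → [8, 7, 9, 9, 1, 0]
append stack[5]+stack[0] = 0+8 = 8 → [8, 7, 9, 9, 1, 0, 8]
pop() removes 8 → [8, 7, 9, 9, 1, 0]
insert 9 at 1 → [8, 9, 7, 9, 9, 1, 0]
stack[6]+stack[-6] = 0+9 = 9

9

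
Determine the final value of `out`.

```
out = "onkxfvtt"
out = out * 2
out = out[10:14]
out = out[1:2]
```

'x'

repeat ×2 → 'onkxfvttonkxfvtt'
slice [10:14] → 'kxfv'
slice [1:2] → 'x'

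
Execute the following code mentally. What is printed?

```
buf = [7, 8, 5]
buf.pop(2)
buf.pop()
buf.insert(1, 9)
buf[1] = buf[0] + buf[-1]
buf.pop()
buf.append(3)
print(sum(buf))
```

pop(2) removes 5 → [7, 8]
pop() removes 8 → [7]
insert 9 at 1 → [7, 9]
buf[1] = buf[0]+buf[-1] = 7+9 = 16 → [7, 16]
pop() removes 16 → [7]
append 3 → [7, 3]
sum = 10

10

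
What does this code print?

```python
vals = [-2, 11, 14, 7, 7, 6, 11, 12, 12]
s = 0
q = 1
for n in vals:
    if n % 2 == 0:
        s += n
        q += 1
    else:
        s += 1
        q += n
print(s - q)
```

4

n=-2: even, s = 0+(-2) = -2; q=2
n=11: not even, s = (-2)+1 = -1; q=13
n=14: even, s = (-1)+14 = 13; q=14
n=7: not even, s = 13+1 = 14; q=21
n=7: not even, s = 14+1 = 15; q=28
n=6: even, s = 15+6 = 21; q=29
n=11: not even, s = 21+1 = 22; q=40
n=12: even, s = 22+12 = 34; q=41
n=12: even, s = 34+12 = 46; q=42
s-q = 46-42 = 4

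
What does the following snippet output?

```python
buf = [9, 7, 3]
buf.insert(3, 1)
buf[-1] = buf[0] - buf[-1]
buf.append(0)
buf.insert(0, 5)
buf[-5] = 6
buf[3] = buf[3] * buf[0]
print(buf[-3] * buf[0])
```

insert 1 at 3 → [9, 7, 3, 1]
buf[-1] = buf[0]-buf[-1] = 9-1 = 8 → [9, 7, 3, 8]
append 0 → [9, 7, 3, 8, 0]
insert 5 at 0 → [5, 9, 7, 3, 8, 0]
buf[-5] = 6 → [5, 6, 7, 3, 8, 0]
buf[3] = buf[3]*buf[0] = 3*5 = 15 → [5, 6, 7, 15, 8, 0]
buf[-3]*buf[0] = 15*5 = 75

75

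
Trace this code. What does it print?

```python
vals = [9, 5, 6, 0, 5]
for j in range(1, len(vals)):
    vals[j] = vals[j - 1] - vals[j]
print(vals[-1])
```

j=1: vals[1] = 9-5 = 4 → [9, 4, 6, 0, 5]
j=2: vals[2] = 4-6 = -2 → [9, 4, -2, 0, 5]
j=3: vals[3] = (-2)-0 = -2 → [9, 4, -2, -2, 5]
j=4: vals[4] = (-2)-5 = -7 → [9, 4, -2, -2, -7]

-7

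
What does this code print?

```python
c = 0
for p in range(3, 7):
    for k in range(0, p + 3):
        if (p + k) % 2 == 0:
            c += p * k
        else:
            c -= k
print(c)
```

232

p=3,k=0: odd sum, c = 0-0 = 0
p=3,k=1: even sum, c = 0+3 = 3
p=3,k=2: odd sum, c = 3-2 = 1
p=3,k=3: even sum, c = 1+9 = 10
p=3,k=4: odd sum, c = 10-4 = 6
p=3,k=5: even sum, c = 6+15 = 21
p=4,k=0: even sum, c = 21+0 = 21
p=4,k=1: odd sum, c = 21-1 = 20
p=4,k=2: even sum, c = 20+8 = 28
p=4,k=3: odd sum, c = 28-3 = 25
p=4,k=4: even sum, c = 25+16 = 41
p=4,k=5: odd sum, c = 41-5 = 36
p=4,k=6: even sum, c = 36+24 = 60
p=5,k=0: odd sum, c = 60-0 = 60
p=5,k=1: even sum, c = 60+5 = 65
p=5,k=2: odd sum, c = 65-2 = 63
p=5,k=3: even sum, c = 63+15 = 78
p=5,k=4: odd sum, c = 78-4 = 74
p=5,k=5: even sum, c = 74+25 = 99
p=5,k=6: odd sum, c = 99-6 = 93
p=5,k=7: even sum, c = 93+35 = 128
p=6,k=0: even sum, c = 128+0 = 128
p=6,k=1: odd sum, c = 128-1 = 127
p=6,k=2: even sum, c = 127+12 = 139
p=6,k=3: odd sum, c = 139-3 = 136
p=6,k=4: even sum, c = 136+24 = 160
p=6,k=5: odd sum, c = 160-5 = 155
p=6,k=6: even sum, c = 155+36 = 191
p=6,k=7: odd sum, c = 191-7 = 184
p=6,k=8: even sum, c = 184+48 = 232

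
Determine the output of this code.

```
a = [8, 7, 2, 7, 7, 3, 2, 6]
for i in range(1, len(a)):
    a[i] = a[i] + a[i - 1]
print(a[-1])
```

i=1: a[1] = 7+8 = 15 → [8, 15, 2, 7, 7, 3, 2, 6]
i=2: a[2] = 2+15 = 17 → [8, 15, 17, 7, 7, 3, 2, 6]
i=3: a[3] = 7+17 = 24 → [8, 15, 17, 24, 7, 3, 2, 6]
i=4: a[4] = 7+24 = 31 → [8, 15, 17, 24, 31, 3, 2, 6]
i=5: a[5] = 3+31 = 34 → [8, 15, 17, 24, 31, 34, 2, 6]
i=6: a[6] = 2+34 = 36 → [8, 15, 17, 24, 31, 34, 36, 6]
i=7: a[7] = 6+36 = 42 → [8, 15, 17, 24, 31, 34, 36, 42]

42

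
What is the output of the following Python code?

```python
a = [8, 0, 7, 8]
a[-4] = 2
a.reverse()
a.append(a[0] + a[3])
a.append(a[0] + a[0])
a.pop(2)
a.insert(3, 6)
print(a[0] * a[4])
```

a[-4] = 2 → [2, 0, 7, 8]
reverse → [8, 7, 0, 2]
append a[0]+a[3] = 8+2 = 10 → [8, 7, 0, 2, 10]
append a[0]+a[0] = 8+8 = 16 → [8, 7, 0, 2, 10, 16]
pop(2) removes 0 → [8, 7, 2, 10, 16]
insert 6 at 3 → [8, 7, 2, 6, 10, 16]
a[0]*a[4] = 8*10 = 80

80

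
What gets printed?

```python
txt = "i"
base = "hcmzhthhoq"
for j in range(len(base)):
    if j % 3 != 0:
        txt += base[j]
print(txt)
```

j=0: skip
j=1: add 'c' → 'ic'
j=2: add 'm' → 'icm'
j=3: skip
j=4: add 'h' → 'icmh'
j=5: add 't' → 'icmht'
j=6: skip
j=7: add 'h' → 'icmhth'
j=8: add 'o' → 'icmhtho'
j=9: skip

icmhtho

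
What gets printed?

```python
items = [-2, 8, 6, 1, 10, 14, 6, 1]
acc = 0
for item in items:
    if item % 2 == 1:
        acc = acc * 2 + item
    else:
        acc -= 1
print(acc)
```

item=-2: not odd, acc = 0-1 = -1
item=8: not odd, acc = (-1)-1 = -2
item=6: not odd, acc = (-2)-1 = -3
item=1: odd, acc = (-3)*2+1 = -5
item=10: not odd, acc = (-5)-1 = -6
item=14: not odd, acc = (-6)-1 = -7
item=6: not odd, acc = (-7)-1 = -8
item=1: odd, acc = (-8)*2+1 = -15

-15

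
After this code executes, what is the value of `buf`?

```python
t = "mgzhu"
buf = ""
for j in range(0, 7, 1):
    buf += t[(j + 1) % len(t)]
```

j=0: add t[1]='g' → 'g'
j=1: add t[2]='z' → 'gz'
j=2: add t[3]='h' → 'gzh'
j=3: add t[4]='u' → 'gzhu'
j=4: add t[0]='m' → 'gzhum'
j=5: add t[1]='g' → 'gzhumg'
j=6: add t[2]='z' → 'gzhumgz'

'gzhumgz'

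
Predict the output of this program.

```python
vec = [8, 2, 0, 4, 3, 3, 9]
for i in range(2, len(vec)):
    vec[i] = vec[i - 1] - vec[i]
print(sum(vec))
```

-20

i=2: vec[2] = 2-0 = 2 → [8, 2, 2, 4, 3, 3, 9]
i=3: vec[3] = 2-4 = -2 → [8, 2, 2, -2, 3, 3, 9]
i=4: vec[4] = (-2)-3 = -5 → [8, 2, 2, -2, -5, 3, 9]
i=5: vec[5] = (-5)-3 = -8 → [8, 2, 2, -2, -5, -8, 9]
i=6: vec[6] = (-8)-9 = -17 → [8, 2, 2, -2, -5, -8, -17]
sum = -20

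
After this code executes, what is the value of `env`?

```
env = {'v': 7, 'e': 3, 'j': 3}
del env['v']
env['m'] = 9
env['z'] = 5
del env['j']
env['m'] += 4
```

del 'v' → {'e': 3, 'j': 3}
env['m'] = 9 → {'e': 3, 'j': 3, 'm': 9}
env['z'] = 5 → {'e': 3, 'j': 3, 'm': 9, 'z': 5}
del 'j' → {'e': 3, 'm': 9, 'z': 5}
env['m'] = 9+4 = 13 → {'e': 3, 'm': 13, 'z': 5}

{'e': 3, 'm': 13, 'z': 5}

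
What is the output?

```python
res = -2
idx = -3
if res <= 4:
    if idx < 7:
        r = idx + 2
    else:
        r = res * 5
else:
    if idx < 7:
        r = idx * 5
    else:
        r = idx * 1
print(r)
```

-1

res=-2, idx=-3
res <= 4 is True; idx < 7 is True
→ r = idx + 2 = -1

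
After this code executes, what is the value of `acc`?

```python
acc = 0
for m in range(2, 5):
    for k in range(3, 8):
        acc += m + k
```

120

m=2,k=3: acc = 0+5 = 5
m=2,k=4: acc = 5+6 = 11
m=2,k=5: acc = 11+7 = 18
m=2,k=6: acc = 18+8 = 26
m=2,k=7: acc = 26+9 = 35
m=3,k=3: acc = 35+6 = 41
m=3,k=4: acc = 41+7 = 48
m=3,k=5: acc = 48+8 = 56
m=3,k=6: acc = 56+9 = 65
m=3,k=7: acc = 65+10 = 75
m=4,k=3: acc = 75+7 = 82
m=4,k=4: acc = 82+8 = 90
m=4,k=5: acc = 90+9 = 99
m=4,k=6: acc = 99+10 = 109
m=4,k=7: acc = 109+11 = 120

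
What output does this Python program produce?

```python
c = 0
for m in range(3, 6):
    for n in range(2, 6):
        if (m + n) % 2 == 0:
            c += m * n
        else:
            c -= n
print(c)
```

68

m=3,n=2: odd sum, c = 0-2 = -2
m=3,n=3: even sum, c = (-2)+9 = 7
m=3,n=4: odd sum, c = 7-4 = 3
m=3,n=5: even sum, c = 3+15 = 18
m=4,n=2: even sum, c = 18+8 = 26
m=4,n=3: odd sum, c = 26-3 = 23
m=4,n=4: even sum, c = 23+16 = 39
m=4,n=5: odd sum, c = 39-5 = 34
m=5,n=2: odd sum, c = 34-2 = 32
m=5,n=3: even sum, c = 32+15 = 47
m=5,n=4: odd sum, c = 47-4 = 43
m=5,n=5: even sum, c = 43+25 = 68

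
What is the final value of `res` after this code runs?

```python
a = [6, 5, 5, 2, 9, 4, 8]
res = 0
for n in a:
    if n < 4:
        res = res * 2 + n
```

n=6: not <4
n=5: not <4
n=5: not <4
n=2: <4, res = 0*2+2 = 2
n=9: not <4
n=4: not <4
n=8: not <4

2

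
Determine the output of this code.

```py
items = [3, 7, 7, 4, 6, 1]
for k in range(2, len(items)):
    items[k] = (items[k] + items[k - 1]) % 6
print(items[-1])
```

1

k=2: items[2] = (7+7)%6 = 2 → [3, 7, 2, 4, 6, 1]
k=3: items[3] = (4+2)%6 = 0 → [3, 7, 2, 0, 6, 1]
k=4: items[4] = (6+0)%6 = 0 → [3, 7, 2, 0, 0, 1]
k=5: items[5] = (1+0)%6 = 1 → [3, 7, 2, 0, 0, 1]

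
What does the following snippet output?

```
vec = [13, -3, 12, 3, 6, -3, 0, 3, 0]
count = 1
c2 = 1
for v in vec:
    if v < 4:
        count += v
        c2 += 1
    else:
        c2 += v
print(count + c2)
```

v=13: not <4; c2=14
v=-3: <4, count = 1+(-3) = -2; c2=15
v=12: not <4; c2=27
v=3: <4, count = (-2)+3 = 1; c2=28
v=6: not <4; c2=34
v=-3: <4, count = 1+(-3) = -2; c2=35
v=0: <4, count = (-2)+0 = -2; c2=36
v=3: <4, count = (-2)+3 = 1; c2=37
v=0: <4, count = 1+0 = 1; c2=38
count+c2 = 1+38 = 39

39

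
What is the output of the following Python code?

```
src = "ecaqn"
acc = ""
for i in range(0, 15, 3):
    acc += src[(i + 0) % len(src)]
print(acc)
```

eqcna

i=0: add src[0]='e' → 'e'
i=3: add src[3]='q' → 'eq'
i=6: add src[1]='c' → 'eqc'
i=9: add src[4]='n' → 'eqcn'
i=12: add src[2]='a' → 'eqcna'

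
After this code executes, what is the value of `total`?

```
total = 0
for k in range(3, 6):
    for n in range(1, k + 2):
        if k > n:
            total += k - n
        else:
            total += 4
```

43

k=3,n=1: 3>1, total = 0+2 = 2
k=3,n=2: 3>2, total = 2+1 = 3
k=3,n=3: not 3>3, total = 3+4 = 7
k=3,n=4: not 3>4, total = 7+4 = 11
k=4,n=1: 4>1, total = 11+3 = 14
k=4,n=2: 4>2, total = 14+2 = 16
k=4,n=3: 4>3, total = 16+1 = 17
k=4,n=4: not 4>4, total = 17+4 = 21
k=4,n=5: not 4>5, total = 21+4 = 25
k=5,n=1: 5>1, total = 25+4 = 29
k=5,n=2: 5>2, total = 29+3 = 32
k=5,n=3: 5>3, total = 32+2 = 34
k=5,n=4: 5>4, total = 34+1 = 35
k=5,n=5: not 5>5, total = 35+4 = 39
k=5,n=6: not 5>6, total = 39+4 = 43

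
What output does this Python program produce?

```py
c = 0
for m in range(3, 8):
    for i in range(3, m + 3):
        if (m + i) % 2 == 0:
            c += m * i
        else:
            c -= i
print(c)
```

360

m=3,i=3: even sum, c = 0+9 = 9
m=3,i=4: odd sum, c = 9-4 = 5
m=3,i=5: even sum, c = 5+15 = 20
m=4,i=3: odd sum, c = 20-3 = 17
m=4,i=4: even sum, c = 17+16 = 33
m=4,i=5: odd sum, c = 33-5 = 28
m=4,i=6: even sum, c = 28+24 = 52
m=5,i=3: even sum, c = 52+15 = 67
m=5,i=4: odd sum, c = 67-4 = 63
m=5,i=5: even sum, c = 63+25 = 88
m=5,i=6: odd sum, c = 88-6 = 82
m=5,i=7: even sum, c = 82+35 = 117
m=6,i=3: odd sum, c = 117-3 = 114
m=6,i=4: even sum, c = 114+24 = 138
m=6,i=5: odd sum, c = 138-5 = 133
m=6,i=6: even sum, c = 133+36 = 169
m=6,i=7: odd sum, c = 169-7 = 162
m=6,i=8: even sum, c = 162+48 = 210
m=7,i=3: even sum, c = 210+21 = 231
m=7,i=4: odd sum, c = 231-4 = 227
m=7,i=5: even sum, c = 227+35 = 262
m=7,i=6: odd sum, c = 262-6 = 256
m=7,i=7: even sum, c = 256+49 = 305
m=7,i=8: odd sum, c = 305-8 = 297
m=7,i=9: even sum, c = 297+63 = 360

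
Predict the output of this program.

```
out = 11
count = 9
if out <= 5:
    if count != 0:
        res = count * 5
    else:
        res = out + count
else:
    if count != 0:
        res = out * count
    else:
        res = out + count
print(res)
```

99

out=11, count=9
out <= 5 is False; count != 0 is True
→ res = out * count = 99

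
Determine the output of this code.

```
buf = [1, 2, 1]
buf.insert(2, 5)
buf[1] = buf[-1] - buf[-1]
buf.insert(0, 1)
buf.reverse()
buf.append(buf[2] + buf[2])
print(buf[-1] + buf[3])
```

insert 5 at 2 → [1, 2, 5, 1]
buf[1] = buf[-1]-buf[-1] = 1-1 = 0 → [1, 0, 5, 1]
insert 1 at 0 → [1, 1, 0, 5, 1]
reverse → [1, 5, 0, 1, 1]
append buf[2]+buf[2] = 0+0 = 0 → [1, 5, 0, 1, 1, 0]
buf[-1]+buf[3] = 0+1 = 1

1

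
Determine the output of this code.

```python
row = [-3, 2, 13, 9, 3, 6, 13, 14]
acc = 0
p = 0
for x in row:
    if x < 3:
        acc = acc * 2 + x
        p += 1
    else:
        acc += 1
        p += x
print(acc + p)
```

x=-3: <3, acc = 0*2+(-3) = -3; p=1
x=2: <3, acc = (-3)*2+2 = -4; p=2
x=13: not <3, acc = (-4)+1 = -3; p=15
x=9: not <3, acc = (-3)+1 = -2; p=24
x=3: not <3, acc = (-2)+1 = -1; p=27
x=6: not <3, acc = (-1)+1 = 0; p=33
x=13: not <3, acc = 0+1 = 1; p=46
x=14: not <3, acc = 1+1 = 2; p=60
acc+p = 2+60 = 62

62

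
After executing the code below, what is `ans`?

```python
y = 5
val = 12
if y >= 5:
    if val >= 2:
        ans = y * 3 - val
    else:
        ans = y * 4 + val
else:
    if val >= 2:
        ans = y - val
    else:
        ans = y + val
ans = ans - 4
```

-1

y=5, val=12
y >= 5 is True; val >= 2 is True
→ ans = y * 3 - val = 3
ans = 3-4 = -1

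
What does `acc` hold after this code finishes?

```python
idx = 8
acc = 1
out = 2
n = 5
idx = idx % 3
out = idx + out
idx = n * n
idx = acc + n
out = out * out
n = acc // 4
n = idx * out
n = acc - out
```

1

idx = 8%3 = 2
out = 2+2 = 4
idx = 5*5 = 25
idx = 1+5 = 6
out = 4*4 = 16
n = 1//4 = 0
n = 6*16 = 96
n = 1-16 = -15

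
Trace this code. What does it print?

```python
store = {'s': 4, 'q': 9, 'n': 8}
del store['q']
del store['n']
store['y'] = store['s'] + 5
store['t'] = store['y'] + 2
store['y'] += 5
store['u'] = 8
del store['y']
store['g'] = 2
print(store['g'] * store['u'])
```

16

del 'q' → {'s': 4, 'n': 8}
del 'n' → {'s': 4}
store['y'] = store['s']+5 = 9 → {'s': 4, 'y': 9}
store['t'] = store['y']+2 = 11 → {'s': 4, 'y': 9, 't': 11}
store['y'] = 9+5 = 14 → {'s': 4, 'y': 14, 't': 11}
store['u'] = 8 → {'s': 4, 'y': 14, 't': 11, 'u': 8}
del 'y' → {'s': 4, 't': 11, 'u': 8}
store['g'] = 2 → {'s': 4, 't': 11, 'u': 8, 'g': 2}
store['g']*store['u'] = 2*8 = 16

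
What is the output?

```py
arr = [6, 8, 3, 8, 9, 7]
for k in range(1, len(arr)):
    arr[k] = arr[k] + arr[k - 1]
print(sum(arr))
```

k=1: arr[1] = 8+6 = 14 → [6, 14, 3, 8, 9, 7]
k=2: arr[2] = 3+14 = 17 → [6, 14, 17, 8, 9, 7]
k=3: arr[3] = 8+17 = 25 → [6, 14, 17, 25, 9, 7]
k=4: arr[4] = 9+25 = 34 → [6, 14, 17, 25, 34, 7]
k=5: arr[5] = 7+34 = 41 → [6, 14, 17, 25, 34, 41]
sum = 137

137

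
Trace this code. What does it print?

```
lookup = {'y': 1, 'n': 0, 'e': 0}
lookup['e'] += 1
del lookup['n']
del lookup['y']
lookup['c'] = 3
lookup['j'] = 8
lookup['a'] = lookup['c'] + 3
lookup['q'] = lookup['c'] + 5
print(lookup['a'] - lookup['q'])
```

-2

lookup['e'] = 0+1 = 1 → {'y': 1, 'n': 0, 'e': 1}
del 'n' → {'y': 1, 'e': 1}
del 'y' → {'e': 1}
lookup['c'] = 3 → {'e': 1, 'c': 3}
lookup['j'] = 8 → {'e': 1, 'c': 3, 'j': 8}
lookup['a'] = lookup['c']+3 = 6 → {'e': 1, 'c': 3, 'j': 8, 'a': 6}
lookup['q'] = lookup['c']+5 = 8 → {'e': 1, 'c': 3, 'j': 8, 'a': 6, 'q': 8}
lookup['a']-lookup['q'] = 6-8 = -2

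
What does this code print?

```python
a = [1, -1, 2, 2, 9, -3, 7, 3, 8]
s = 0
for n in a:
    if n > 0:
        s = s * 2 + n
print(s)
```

274

n=1: >0, s = 0*2+1 = 1
n=-1: not >0
n=2: >0, s = 1*2+2 = 4
n=2: >0, s = 4*2+2 = 10
n=9: >0, s = 10*2+9 = 29
n=-3: not >0
n=7: >0, s = 29*2+7 = 65
n=3: >0, s = 65*2+3 = 133
n=8: >0, s = 133*2+8 = 274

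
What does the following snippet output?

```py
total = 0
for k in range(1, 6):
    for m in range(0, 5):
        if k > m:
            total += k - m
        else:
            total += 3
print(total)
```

k=1,m=0: 1>0, total = 0+1 = 1
k=1,m=1: not 1>1, total = 1+3 = 4
k=1,m=2: not 1>2, total = 4+3 = 7
k=1,m=3: not 1>3, total = 7+3 = 10
k=1,m=4: not 1>4, total = 10+3 = 13
k=2,m=0: 2>0, total = 13+2 = 15
k=2,m=1: 2>1, total = 15+1 = 16
k=2,m=2: not 2>2, total = 16+3 = 19
k=2,m=3: not 2>3, total = 19+3 = 22
k=2,m=4: not 2>4, total = 22+3 = 25
k=3,m=0: 3>0, total = 25+3 = 28
k=3,m=1: 3>1, total = 28+2 = 30
k=3,m=2: 3>2, total = 30+1 = 31
k=3,m=3: not 3>3, total = 31+3 = 34
k=3,m=4: not 3>4, total = 34+3 = 37
k=4,m=0: 4>0, total = 37+4 = 41
k=4,m=1: 4>1, total = 41+3 = 44
k=4,m=2: 4>2, total = 44+2 = 46
k=4,m=3: 4>3, total = 46+1 = 47
k=4,m=4: not 4>4, total = 47+3 = 50
k=5,m=0: 5>0, total = 50+5 = 55
k=5,m=1: 5>1, total = 55+4 = 59
k=5,m=2: 5>2, total = 59+3 = 62
k=5,m=3: 5>3, total = 62+2 = 64
k=5,m=4: 5>4, total = 64+1 = 65

65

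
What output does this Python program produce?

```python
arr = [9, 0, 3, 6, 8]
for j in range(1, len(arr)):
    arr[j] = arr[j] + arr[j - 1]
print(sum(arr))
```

74

j=1: arr[1] = 0+9 = 9 → [9, 9, 3, 6, 8]
j=2: arr[2] = 3+9 = 12 → [9, 9, 12, 6, 8]
j=3: arr[3] = 6+12 = 18 → [9, 9, 12, 18, 8]
j=4: arr[4] = 8+18 = 26 → [9, 9, 12, 18, 26]
sum = 74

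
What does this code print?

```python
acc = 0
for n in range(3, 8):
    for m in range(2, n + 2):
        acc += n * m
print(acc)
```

n=3,m=2: acc = 0+6 = 6
n=3,m=3: acc = 6+9 = 15
n=3,m=4: acc = 15+12 = 27
n=4,m=2: acc = 27+8 = 35
n=4,m=3: acc = 35+12 = 47
n=4,m=4: acc = 47+16 = 63
n=4,m=5: acc = 63+20 = 83
n=5,m=2: acc = 83+10 = 93
n=5,m=3: acc = 93+15 = 108
n=5,m=4: acc = 108+20 = 128
n=5,m=5: acc = 128+25 = 153
n=5,m=6: acc = 153+30 = 183
n=6,m=2: acc = 183+12 = 195
n=6,m=3: acc = 195+18 = 213
n=6,m=4: acc = 213+24 = 237
n=6,m=5: acc = 237+30 = 267
n=6,m=6: acc = 267+36 = 303
n=6,m=7: acc = 303+42 = 345
n=7,m=2: acc = 345+14 = 359
n=7,m=3: acc = 359+21 = 380
n=7,m=4: acc = 380+28 = 408
n=7,m=5: acc = 408+35 = 443
n=7,m=6: acc = 443+42 = 485
n=7,m=7: acc = 485+49 = 534
n=7,m=8: acc = 534+56 = 590

590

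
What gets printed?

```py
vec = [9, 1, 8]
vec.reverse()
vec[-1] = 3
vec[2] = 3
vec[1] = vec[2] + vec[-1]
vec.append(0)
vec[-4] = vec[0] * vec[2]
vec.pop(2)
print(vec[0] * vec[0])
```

576

reverse → [8, 1, 9]
vec[-1] = 3 → [8, 1, 3]
vec[2] = 3 → [8, 1, 3]
vec[1] = vec[2]+vec[-1] = 3+3 = 6 → [8, 6, 3]
append 0 → [8, 6, 3, 0]
vec[-4] = vec[0]*vec[2] = 8*3 = 24 → [24, 6, 3, 0]
pop(2) removes 3 → [24, 6, 0]
vec[0]*vec[0] = 24*24 = 576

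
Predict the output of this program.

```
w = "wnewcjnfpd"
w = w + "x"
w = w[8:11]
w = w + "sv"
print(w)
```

+ 'x' → 'wnewcjnfpdx'
slice [8:11] → 'pdx'
+ 'sv' → 'pdxsv'

pdxsv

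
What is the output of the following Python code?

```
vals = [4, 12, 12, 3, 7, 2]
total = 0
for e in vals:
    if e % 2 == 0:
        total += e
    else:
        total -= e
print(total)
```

e=4: even, total = 0+4 = 4
e=12: even, total = 4+12 = 16
e=12: even, total = 16+12 = 28
e=3: not even, total = 28-3 = 25
e=7: not even, total = 25-7 = 18
e=2: even, total = 18+2 = 20

20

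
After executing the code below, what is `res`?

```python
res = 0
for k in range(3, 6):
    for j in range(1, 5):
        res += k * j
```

k=3,j=1: res = 0+3 = 3
k=3,j=2: res = 3+6 = 9
k=3,j=3: res = 9+9 = 18
k=3,j=4: res = 18+12 = 30
k=4,j=1: res = 30+4 = 34
k=4,j=2: res = 34+8 = 42
k=4,j=3: res = 42+12 = 54
k=4,j=4: res = 54+16 = 70
k=5,j=1: res = 70+5 = 75
k=5,j=2: res = 75+10 = 85
k=5,j=3: res = 85+15 = 100
k=5,j=4: res = 100+20 = 120

120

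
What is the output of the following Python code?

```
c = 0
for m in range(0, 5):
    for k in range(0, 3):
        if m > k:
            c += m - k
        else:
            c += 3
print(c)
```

37

m=0,k=0: not 0>0, c = 0+3 = 3
m=0,k=1: not 0>1, c = 3+3 = 6
m=0,k=2: not 0>2, c = 6+3 = 9
m=1,k=0: 1>0, c = 9+1 = 10
m=1,k=1: not 1>1, c = 10+3 = 13
m=1,k=2: not 1>2, c = 13+3 = 16
m=2,k=0: 2>0, c = 16+2 = 18
m=2,k=1: 2>1, c = 18+1 = 19
m=2,k=2: not 2>2, c = 19+3 = 22
m=3,k=0: 3>0, c = 22+3 = 25
m=3,k=1: 3>1, c = 25+2 = 27
m=3,k=2: 3>2, c = 27+1 = 28
m=4,k=0: 4>0, c = 28+4 = 32
m=4,k=1: 4>1, c = 32+3 = 35
m=4,k=2: 4>2, c = 35+2 = 37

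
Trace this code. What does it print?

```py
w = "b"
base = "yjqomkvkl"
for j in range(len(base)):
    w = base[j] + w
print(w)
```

j=0: prepend 'y' → 'yb'
j=1: prepend 'j' → 'jyb'
j=2: prepend 'q' → 'qjyb'
j=3: prepend 'o' → 'oqjyb'
j=4: prepend 'm' → 'moqjyb'
j=5: prepend 'k' → 'kmoqjyb'
j=6: prepend 'v' → 'vkmoqjyb'
j=7: prepend 'k' → 'kvkmoqjyb'
j=8: prepend 'l' → 'lkvkmoqjyb'

lkvkmoqjyb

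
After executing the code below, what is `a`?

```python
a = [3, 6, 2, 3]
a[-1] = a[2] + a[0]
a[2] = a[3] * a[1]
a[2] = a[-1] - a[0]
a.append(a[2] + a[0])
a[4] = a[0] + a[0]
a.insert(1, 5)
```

[3, 5, 6, 2, 5, 6]

a[-1] = a[2]+a[0] = 2+3 = 5 → [3, 6, 2, 5]
a[2] = a[3]*a[1] = 5*6 = 30 → [3, 6, 30, 5]
a[2] = a[-1]-a[0] = 5-3 = 2 → [3, 6, 2, 5]
append a[2]+a[0] = 2+3 = 5 → [3, 6, 2, 5, 5]
a[4] = a[0]+a[0] = 3+3 = 6 → [3, 6, 2, 5, 6]
insert 5 at 1 → [3, 5, 6, 2, 5, 6]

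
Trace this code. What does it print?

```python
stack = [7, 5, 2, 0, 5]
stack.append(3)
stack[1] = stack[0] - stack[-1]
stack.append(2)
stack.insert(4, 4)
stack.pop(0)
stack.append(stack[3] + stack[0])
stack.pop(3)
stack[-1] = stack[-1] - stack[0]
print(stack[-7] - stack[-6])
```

append 3 → [7, 5, 2, 0, 5, 3]
stack[1] = stack[0]-stack[-1] = 7-3 = 4 → [7, 4, 2, 0, 5, 3]
append 2 → [7, 4, 2, 0, 5, 3, 2]
insert 4 at 4 → [7, 4, 2, 0, 4, 5, 3, 2]
pop(0) removes 7 → [4, 2, 0, 4, 5, 3, 2]
append stack[3]+stack[0] = 4+4 = 8 → [4, 2, 0, 4, 5, 3, 2, 8]
pop(3) removes 4 → [4, 2, 0, 5, 3, 2, 8]
stack[-1] = stack[-1]-stack[0] = 8-4 = 4 → [4, 2, 0, 5, 3, 2, 4]
stack[-7]-stack[-6] = 4-2 = 2

2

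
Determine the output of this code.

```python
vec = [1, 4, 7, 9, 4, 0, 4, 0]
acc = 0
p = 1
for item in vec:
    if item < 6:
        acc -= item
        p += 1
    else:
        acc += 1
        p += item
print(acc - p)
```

item=1: <6, acc = 0-1 = -1; p=2
item=4: <6, acc = (-1)-4 = -5; p=3
item=7: not <6, acc = (-5)+1 = -4; p=10
item=9: not <6, acc = (-4)+1 = -3; p=19
item=4: <6, acc = (-3)-4 = -7; p=20
item=0: <6, acc = (-7)-0 = -7; p=21
item=4: <6, acc = (-7)-4 = -11; p=22
item=0: <6, acc = (-11)-0 = -11; p=23
acc-p = (-11)-23 = -34

-34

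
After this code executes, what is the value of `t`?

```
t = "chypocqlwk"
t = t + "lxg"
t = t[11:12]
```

+ 'lxg' → 'chypocqlwklxg'
slice [11:12] → 'x'

'x'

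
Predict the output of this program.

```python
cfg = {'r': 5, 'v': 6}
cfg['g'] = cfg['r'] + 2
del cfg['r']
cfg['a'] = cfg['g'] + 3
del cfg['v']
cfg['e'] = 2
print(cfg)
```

cfg['g'] = cfg['r']+2 = 7 → {'r': 5, 'v': 6, 'g': 7}
del 'r' → {'v': 6, 'g': 7}
cfg['a'] = cfg['g']+3 = 10 → {'v': 6, 'g': 7, 'a': 10}
del 'v' → {'g': 7, 'a': 10}
cfg['e'] = 2 → {'g': 7, 'a': 10, 'e': 2}

{'g': 7, 'a': 10, 'e': 2}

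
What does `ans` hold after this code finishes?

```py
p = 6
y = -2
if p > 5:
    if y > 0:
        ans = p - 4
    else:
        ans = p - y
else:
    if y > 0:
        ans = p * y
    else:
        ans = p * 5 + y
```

8

p=6, y=-2
p > 5 is True; y > 0 is False
→ ans = p - y = 8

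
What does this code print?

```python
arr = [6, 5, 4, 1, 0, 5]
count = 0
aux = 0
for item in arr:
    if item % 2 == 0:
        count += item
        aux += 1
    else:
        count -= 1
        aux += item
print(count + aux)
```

21

item=6: even, count = 0+6 = 6; aux=1
item=5: not even, count = 6-1 = 5; aux=6
item=4: even, count = 5+4 = 9; aux=7
item=1: not even, count = 9-1 = 8; aux=8
item=0: even, count = 8+0 = 8; aux=9
item=5: not even, count = 8-1 = 7; aux=14
count+aux = 7+14 = 21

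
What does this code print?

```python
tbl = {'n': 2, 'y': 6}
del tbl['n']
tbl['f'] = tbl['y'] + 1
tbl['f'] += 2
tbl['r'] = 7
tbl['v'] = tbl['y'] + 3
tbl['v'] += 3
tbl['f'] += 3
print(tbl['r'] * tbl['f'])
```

del 'n' → {'y': 6}
tbl['f'] = tbl['y']+1 = 7 → {'y': 6, 'f': 7}
tbl['f'] = 7+2 = 9 → {'y': 6, 'f': 9}
tbl['r'] = 7 → {'y': 6, 'f': 9, 'r': 7}
tbl['v'] = tbl['y']+3 = 9 → {'y': 6, 'f': 9, 'r': 7, 'v': 9}
tbl['v'] = 9+3 = 12 → {'y': 6, 'f': 9, 'r': 7, 'v': 12}
tbl['f'] = 9+3 = 12 → {'y': 6, 'f': 12, 'r': 7, 'v': 12}
tbl['r']*tbl['f'] = 7*12 = 84

84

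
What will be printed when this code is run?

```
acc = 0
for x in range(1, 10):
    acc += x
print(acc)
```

x=1: acc = 0+1 = 1
x=2: acc = 1+2 = 3
x=3: acc = 3+3 = 6
x=4: acc = 6+4 = 10
x=5: acc = 10+5 = 15
x=6: acc = 15+6 = 21
x=7: acc = 21+7 = 28
x=8: acc = 28+8 = 36
x=9: acc = 36+9 = 45

45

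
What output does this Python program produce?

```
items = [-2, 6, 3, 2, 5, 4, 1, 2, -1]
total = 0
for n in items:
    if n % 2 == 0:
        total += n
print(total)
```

12

n=-2: even, total = 0+(-2) = -2
n=6: even, total = (-2)+6 = 4
n=3: not even
n=2: even, total = 4+2 = 6
n=5: not even
n=4: even, total = 6+4 = 10
n=1: not even
n=2: even, total = 10+2 = 12
n=-1: not even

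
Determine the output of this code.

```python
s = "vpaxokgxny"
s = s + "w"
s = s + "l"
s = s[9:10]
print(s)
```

y

+ 'w' → 'vpaxokgxnyw'
+ 'l' → 'vpaxokgxnywl'
slice [9:10] → 'y'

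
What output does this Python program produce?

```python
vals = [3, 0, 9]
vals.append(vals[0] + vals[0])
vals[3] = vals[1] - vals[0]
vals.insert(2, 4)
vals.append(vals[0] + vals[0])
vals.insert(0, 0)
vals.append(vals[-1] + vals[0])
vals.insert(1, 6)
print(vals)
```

[0, 6, 3, 0, 4, 9, -3, 6, 6]

append vals[0]+vals[0] = 3+3 = 6 → [3, 0, 9, 6]
vals[3] = vals[1]-vals[0] = 0-3 = -3 → [3, 0, 9, -3]
insert 4 at 2 → [3, 0, 4, 9, -3]
append vals[0]+vals[0] = 3+3 = 6 → [3, 0, 4, 9, -3, 6]
insert 0 at 0 → [0, 3, 0, 4, 9, -3, 6]
append vals[-1]+vals[0] = 6+0 = 6 → [0, 3, 0, 4, 9, -3, 6, 6]
insert 6 at 1 → [0, 6, 3, 0, 4, 9, -3, 6, 6]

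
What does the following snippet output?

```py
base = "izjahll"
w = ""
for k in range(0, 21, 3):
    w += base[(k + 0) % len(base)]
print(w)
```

k=0: add base[0]='i' → 'i'
k=3: add base[3]='a' → 'ia'
k=6: add base[6]='l' → 'ial'
k=9: add base[2]='j' → 'ialj'
k=12: add base[5]='l' → 'ialjl'
k=15: add base[1]='z' → 'ialjlz'
k=18: add base[4]='h' → 'ialjlzh'

ialjlzh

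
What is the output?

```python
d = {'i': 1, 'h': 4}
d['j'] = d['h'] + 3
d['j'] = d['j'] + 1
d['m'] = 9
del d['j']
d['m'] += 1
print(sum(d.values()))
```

d['j'] = d['h']+3 = 7 → {'i': 1, 'h': 4, 'j': 7}
d['j'] = d['j']+1 = 8 → {'i': 1, 'h': 4, 'j': 8}
d['m'] = 9 → {'i': 1, 'h': 4, 'j': 8, 'm': 9}
del 'j' → {'i': 1, 'h': 4, 'm': 9}
d['m'] = 9+1 = 10 → {'i': 1, 'h': 4, 'm': 10}
sum of values = 15

15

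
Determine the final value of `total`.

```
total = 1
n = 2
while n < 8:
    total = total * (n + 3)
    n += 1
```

n=2: total = 1*5 = 5
n=3: total = 5*6 = 30
n=4: total = 30*7 = 210
n=5: total = 210*8 = 1680
n=6: total = 1680*9 = 15120
n=7: total = 15120*10 = 151200

151200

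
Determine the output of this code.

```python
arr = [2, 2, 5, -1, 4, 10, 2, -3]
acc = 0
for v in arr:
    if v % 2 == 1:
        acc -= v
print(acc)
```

v=2: not odd
v=2: not odd
v=5: odd, acc = 0-5 = -5
v=-1: odd, acc = (-5)-(-1) = -4
v=4: not odd
v=10: not odd
v=2: not odd
v=-3: odd, acc = (-4)-(-3) = -1

-1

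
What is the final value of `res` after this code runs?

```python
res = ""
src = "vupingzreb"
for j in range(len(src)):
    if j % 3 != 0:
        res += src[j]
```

'upngre'

j=0: skip
j=1: add 'u' → 'u'
j=2: add 'p' → 'up'
j=3: skip
j=4: add 'n' → 'upn'
j=5: add 'g' → 'upng'
j=6: skip
j=7: add 'r' → 'upngr'
j=8: add 'e' → 'upngre'
j=9: skip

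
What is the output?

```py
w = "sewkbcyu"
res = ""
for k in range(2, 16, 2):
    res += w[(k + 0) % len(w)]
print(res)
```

wbyswby

k=2: add w[2]='w' → 'w'
k=4: add w[4]='b' → 'wb'
k=6: add w[6]='y' → 'wby'
k=8: add w[0]='s' → 'wbys'
k=10: add w[2]='w' → 'wbysw'
k=12: add w[4]='b' → 'wbyswb'
k=14: add w[6]='y' → 'wbyswby'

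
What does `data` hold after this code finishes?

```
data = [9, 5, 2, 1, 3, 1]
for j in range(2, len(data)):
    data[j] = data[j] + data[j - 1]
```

j=2: data[2] = 2+5 = 7 → [9, 5, 7, 1, 3, 1]
j=3: data[3] = 1+7 = 8 → [9, 5, 7, 8, 3, 1]
j=4: data[4] = 3+8 = 11 → [9, 5, 7, 8, 11, 1]
j=5: data[5] = 1+11 = 12 → [9, 5, 7, 8, 11, 12]

[9, 5, 7, 8, 11, 12]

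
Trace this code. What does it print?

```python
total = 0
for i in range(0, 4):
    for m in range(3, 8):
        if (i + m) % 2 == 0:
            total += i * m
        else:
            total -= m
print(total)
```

i=0,m=3: odd sum, total = 0-3 = -3
i=0,m=4: even sum, total = (-3)+0 = -3
i=0,m=5: odd sum, total = (-3)-5 = -8
i=0,m=6: even sum, total = (-8)+0 = -8
i=0,m=7: odd sum, total = (-8)-7 = -15
i=1,m=3: even sum, total = (-15)+3 = -12
i=1,m=4: odd sum, total = (-12)-4 = -16
i=1,m=5: even sum, total = (-16)+5 = -11
i=1,m=6: odd sum, total = (-11)-6 = -17
i=1,m=7: even sum, total = (-17)+7 = -10
i=2,m=3: odd sum, total = (-10)-3 = -13
i=2,m=4: even sum, total = (-13)+8 = -5
i=2,m=5: odd sum, total = (-5)-5 = -10
i=2,m=6: even sum, total = (-10)+12 = 2
i=2,m=7: odd sum, total = 2-7 = -5
i=3,m=3: even sum, total = (-5)+9 = 4
i=3,m=4: odd sum, total = 4-4 = 0
i=3,m=5: even sum, total = 0+15 = 15
i=3,m=6: odd sum, total = 15-6 = 9
i=3,m=7: even sum, total = 9+21 = 30

30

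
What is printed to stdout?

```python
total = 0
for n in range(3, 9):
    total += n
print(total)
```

n=3: total = 0+3 = 3
n=4: total = 3+4 = 7
n=5: total = 7+5 = 12
n=6: total = 12+6 = 18
n=7: total = 18+7 = 25
n=8: total = 25+8 = 33

33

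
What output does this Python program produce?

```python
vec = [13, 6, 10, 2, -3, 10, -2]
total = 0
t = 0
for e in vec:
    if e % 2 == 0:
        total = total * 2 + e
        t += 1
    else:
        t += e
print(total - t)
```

187

e=13: not even; t=13
e=6: even, total = 0*2+6 = 6; t=14
e=10: even, total = 6*2+10 = 22; t=15
e=2: even, total = 22*2+2 = 46; t=16
e=-3: not even; t=13
e=10: even, total = 46*2+10 = 102; t=14
e=-2: even, total = 102*2+(-2) = 202; t=15
total-t = 202-15 = 187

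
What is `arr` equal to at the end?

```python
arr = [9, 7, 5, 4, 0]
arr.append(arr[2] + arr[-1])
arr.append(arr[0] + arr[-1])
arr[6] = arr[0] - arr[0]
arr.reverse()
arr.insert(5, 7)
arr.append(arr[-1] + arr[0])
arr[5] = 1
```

append arr[2]+arr[-1] = 5+0 = 5 → [9, 7, 5, 4, 0, 5]
append arr[0]+arr[-1] = 9+5 = 14 → [9, 7, 5, 4, 0, 5, 14]
arr[6] = arr[0]-arr[0] = 9-9 = 0 → [9, 7, 5, 4, 0, 5, 0]
reverse → [0, 5, 0, 4, 5, 7, 9]
insert 7 at 5 → [0, 5, 0, 4, 5, 7, 7, 9]
append arr[-1]+arr[0] = 9+0 = 9 → [0, 5, 0, 4, 5, 7, 7, 9, 9]
arr[5] = 1 → [0, 5, 0, 4, 5, 1, 7, 9, 9]

[0, 5, 0, 4, 5, 1, 7, 9, 9]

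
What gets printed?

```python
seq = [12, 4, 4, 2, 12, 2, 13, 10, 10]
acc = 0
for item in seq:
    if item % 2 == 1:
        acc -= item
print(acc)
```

item=12: not odd
item=4: not odd
item=4: not odd
item=2: not odd
item=12: not odd
item=2: not odd
item=13: odd, acc = 0-13 = -13
item=10: not odd
item=10: not odd

-13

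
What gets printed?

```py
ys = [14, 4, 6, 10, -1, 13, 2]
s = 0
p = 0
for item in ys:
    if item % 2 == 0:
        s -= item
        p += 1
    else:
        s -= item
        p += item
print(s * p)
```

-816

item=14: even, s = 0-14 = -14; p=1
item=4: even, s = (-14)-4 = -18; p=2
item=6: even, s = (-18)-6 = -24; p=3
item=10: even, s = (-24)-10 = -34; p=4
item=-1: not even, s = (-34)-(-1) = -33; p=3
item=13: not even, s = (-33)-13 = -46; p=16
item=2: even, s = (-46)-2 = -48; p=17
s*p = (-48)*17 = -816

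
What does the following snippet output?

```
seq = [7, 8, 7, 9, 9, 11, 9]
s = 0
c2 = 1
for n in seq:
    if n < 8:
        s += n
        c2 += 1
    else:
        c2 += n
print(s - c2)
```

-35

n=7: <8, s = 0+7 = 7; c2=2
n=8: not <8; c2=10
n=7: <8, s = 7+7 = 14; c2=11
n=9: not <8; c2=20
n=9: not <8; c2=29
n=11: not <8; c2=40
n=9: not <8; c2=49
s-c2 = 14-49 = -35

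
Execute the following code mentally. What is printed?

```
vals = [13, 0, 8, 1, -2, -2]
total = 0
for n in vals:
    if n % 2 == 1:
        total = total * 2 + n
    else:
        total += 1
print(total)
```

33

n=13: odd, total = 0*2+13 = 13
n=0: not odd, total = 13+1 = 14
n=8: not odd, total = 14+1 = 15
n=1: odd, total = 15*2+1 = 31
n=-2: not odd, total = 31+1 = 32
n=-2: not odd, total = 32+1 = 33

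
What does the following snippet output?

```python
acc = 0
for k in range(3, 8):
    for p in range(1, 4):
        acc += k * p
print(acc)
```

150

k=3,p=1: acc = 0+3 = 3
k=3,p=2: acc = 3+6 = 9
k=3,p=3: acc = 9+9 = 18
k=4,p=1: acc = 18+4 = 22
k=4,p=2: acc = 22+8 = 30
k=4,p=3: acc = 30+12 = 42
k=5,p=1: acc = 42+5 = 47
k=5,p=2: acc = 47+10 = 57
k=5,p=3: acc = 57+15 = 72
k=6,p=1: acc = 72+6 = 78
k=6,p=2: acc = 78+12 = 90
k=6,p=3: acc = 90+18 = 108
k=7,p=1: acc = 108+7 = 115
k=7,p=2: acc = 115+14 = 129
k=7,p=3: acc = 129+21 = 150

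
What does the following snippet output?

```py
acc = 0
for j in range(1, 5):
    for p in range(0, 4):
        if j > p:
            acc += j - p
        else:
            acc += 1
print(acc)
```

j=1,p=0: 1>0, acc = 0+1 = 1
j=1,p=1: not 1>1, acc = 1+1 = 2
j=1,p=2: not 1>2, acc = 2+1 = 3
j=1,p=3: not 1>3, acc = 3+1 = 4
j=2,p=0: 2>0, acc = 4+2 = 6
j=2,p=1: 2>1, acc = 6+1 = 7
j=2,p=2: not 2>2, acc = 7+1 = 8
j=2,p=3: not 2>3, acc = 8+1 = 9
j=3,p=0: 3>0, acc = 9+3 = 12
j=3,p=1: 3>1, acc = 12+2 = 14
j=3,p=2: 3>2, acc = 14+1 = 15
j=3,p=3: not 3>3, acc = 15+1 = 16
j=4,p=0: 4>0, acc = 16+4 = 20
j=4,p=1: 4>1, acc = 20+3 = 23
j=4,p=2: 4>2, acc = 23+2 = 25
j=4,p=3: 4>3, acc = 25+1 = 26

26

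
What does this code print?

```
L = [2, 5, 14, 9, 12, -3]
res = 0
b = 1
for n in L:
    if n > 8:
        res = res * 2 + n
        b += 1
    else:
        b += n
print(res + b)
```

94

n=2: not >8; b=3
n=5: not >8; b=8
n=14: >8, res = 0*2+14 = 14; b=9
n=9: >8, res = 14*2+9 = 37; b=10
n=12: >8, res = 37*2+12 = 86; b=11
n=-3: not >8; b=8
res+b = 86+8 = 94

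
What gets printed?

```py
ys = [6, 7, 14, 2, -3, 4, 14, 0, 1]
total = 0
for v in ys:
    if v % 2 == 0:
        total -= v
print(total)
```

v=6: even, total = 0-6 = -6
v=7: not even
v=14: even, total = (-6)-14 = -20
v=2: even, total = (-20)-2 = -22
v=-3: not even
v=4: even, total = (-22)-4 = -26
v=14: even, total = (-26)-14 = -40
v=0: even, total = (-40)-0 = -40
v=1: not even

-40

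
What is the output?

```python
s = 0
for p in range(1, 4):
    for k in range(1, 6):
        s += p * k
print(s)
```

90

p=1,k=1: s = 0+1 = 1
p=1,k=2: s = 1+2 = 3
p=1,k=3: s = 3+3 = 6
p=1,k=4: s = 6+4 = 10
p=1,k=5: s = 10+5 = 15
p=2,k=1: s = 15+2 = 17
p=2,k=2: s = 17+4 = 21
p=2,k=3: s = 21+6 = 27
p=2,k=4: s = 27+8 = 35
p=2,k=5: s = 35+10 = 45
p=3,k=1: s = 45+3 = 48
p=3,k=2: s = 48+6 = 54
p=3,k=3: s = 54+9 = 63
p=3,k=4: s = 63+12 = 75
p=3,k=5: s = 75+15 = 90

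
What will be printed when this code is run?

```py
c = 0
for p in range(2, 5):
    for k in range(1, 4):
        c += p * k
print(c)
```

p=2,k=1: c = 0+2 = 2
p=2,k=2: c = 2+4 = 6
p=2,k=3: c = 6+6 = 12
p=3,k=1: c = 12+3 = 15
p=3,k=2: c = 15+6 = 21
p=3,k=3: c = 21+9 = 30
p=4,k=1: c = 30+4 = 34
p=4,k=2: c = 34+8 = 42
p=4,k=3: c = 42+12 = 54

54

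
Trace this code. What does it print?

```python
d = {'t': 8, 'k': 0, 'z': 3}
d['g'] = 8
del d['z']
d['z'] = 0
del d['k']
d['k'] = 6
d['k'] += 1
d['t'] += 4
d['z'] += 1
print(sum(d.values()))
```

d['g'] = 8 → {'t': 8, 'k': 0, 'z': 3, 'g': 8}
del 'z' → {'t': 8, 'k': 0, 'g': 8}
d['z'] = 0 → {'t': 8, 'k': 0, 'g': 8, 'z': 0}
del 'k' → {'t': 8, 'g': 8, 'z': 0}
d['k'] = 6 → {'t': 8, 'g': 8, 'z': 0, 'k': 6}
d['k'] = 6+1 = 7 → {'t': 8, 'g': 8, 'z': 0, 'k': 7}
d['t'] = 8+4 = 12 → {'t': 12, 'g': 8, 'z': 0, 'k': 7}
d['z'] = 0+1 = 1 → {'t': 12, 'g': 8, 'z': 1, 'k': 7}
sum of values = 28

28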